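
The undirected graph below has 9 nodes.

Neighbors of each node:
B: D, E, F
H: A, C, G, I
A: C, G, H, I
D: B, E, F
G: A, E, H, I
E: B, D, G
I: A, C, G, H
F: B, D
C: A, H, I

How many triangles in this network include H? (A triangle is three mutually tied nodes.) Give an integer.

H's neighbors: A, C, G, and I.
Neighbor pairs that are themselves tied: H–A–C; H–A–G; H–A–I; H–C–I; H–G–I. Each forms one triangle with H, for 5 in total.

5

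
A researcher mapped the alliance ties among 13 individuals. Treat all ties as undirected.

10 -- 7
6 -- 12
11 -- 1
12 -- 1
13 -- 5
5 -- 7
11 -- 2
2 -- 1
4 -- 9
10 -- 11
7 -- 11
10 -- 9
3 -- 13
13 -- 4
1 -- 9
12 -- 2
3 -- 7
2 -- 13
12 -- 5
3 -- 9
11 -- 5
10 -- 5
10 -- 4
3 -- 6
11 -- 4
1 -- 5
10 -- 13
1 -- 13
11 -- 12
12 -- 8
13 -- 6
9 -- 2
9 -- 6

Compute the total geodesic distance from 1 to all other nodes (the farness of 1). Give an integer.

18

Distances from 1: 2:1, 3:2, 4:2, 5:1, 6:2, 7:2, 8:2, 9:1, 10:2, 11:1, 12:1, 13:1.
Sum = 1 + 2 + 2 + 1 + 2 + 2 + 2 + 1 + 2 + 1 + 1 + 1 = 18.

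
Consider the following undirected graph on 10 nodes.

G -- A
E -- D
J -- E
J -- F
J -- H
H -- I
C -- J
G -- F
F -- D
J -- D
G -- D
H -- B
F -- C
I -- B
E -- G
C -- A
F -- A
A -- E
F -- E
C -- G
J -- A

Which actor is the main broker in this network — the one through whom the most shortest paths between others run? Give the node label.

J

Unnormalized betweenness of each node: A:21/20, B:0, C:4/5, D:4/5, E:21/20, F:49/30, G:5/6, H:14, I:0, J:113/6.
J has the largest value, 113/6, making it the main broker — the node through which the most shortest paths run.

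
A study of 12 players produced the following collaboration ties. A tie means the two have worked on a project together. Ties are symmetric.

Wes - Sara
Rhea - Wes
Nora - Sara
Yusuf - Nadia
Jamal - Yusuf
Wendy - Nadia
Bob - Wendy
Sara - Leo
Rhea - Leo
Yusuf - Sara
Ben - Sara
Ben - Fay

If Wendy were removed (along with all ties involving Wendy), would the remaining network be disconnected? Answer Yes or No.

Yes

Removing Wendy leaves {Ben, Fay, Jamal, Leo, Nadia, Nora, Rhea, Sara, Wes, and Yusuf} with no path to {Bob}, so the network splits into 2 components. Wendy is a cut vertex.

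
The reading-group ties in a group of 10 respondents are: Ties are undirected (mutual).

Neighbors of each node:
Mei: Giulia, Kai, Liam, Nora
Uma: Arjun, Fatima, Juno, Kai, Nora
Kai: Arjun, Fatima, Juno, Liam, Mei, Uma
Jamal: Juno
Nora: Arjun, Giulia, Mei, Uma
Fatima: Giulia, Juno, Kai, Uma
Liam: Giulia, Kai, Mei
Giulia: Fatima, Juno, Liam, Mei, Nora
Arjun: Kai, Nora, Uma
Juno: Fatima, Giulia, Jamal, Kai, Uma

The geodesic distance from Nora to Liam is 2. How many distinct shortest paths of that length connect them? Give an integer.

The shortest distance is 2. The length-2 paths are: Nora–Giulia–Liam; Nora–Mei–Liam.
That gives 2 distinct shortest paths.

2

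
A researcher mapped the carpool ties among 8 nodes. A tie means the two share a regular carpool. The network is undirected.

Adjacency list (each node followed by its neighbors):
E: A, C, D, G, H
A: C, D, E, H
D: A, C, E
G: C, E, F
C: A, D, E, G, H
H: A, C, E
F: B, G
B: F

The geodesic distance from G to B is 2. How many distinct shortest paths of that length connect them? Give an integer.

The shortest distance is 2, and the only length-2 path is G–F–B. So there is exactly 1 shortest path.

1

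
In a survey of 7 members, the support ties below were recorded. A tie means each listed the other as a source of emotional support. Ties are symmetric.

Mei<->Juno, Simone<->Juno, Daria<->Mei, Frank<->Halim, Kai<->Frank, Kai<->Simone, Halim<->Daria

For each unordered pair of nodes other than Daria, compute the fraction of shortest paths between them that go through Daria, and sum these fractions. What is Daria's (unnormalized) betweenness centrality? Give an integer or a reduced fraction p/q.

3

Pairs whose geodesics pass through Daria — Halim–Juno: 1; Halim–Mei: 1; Frank–Mei: 1.
All other pairs contribute 0.
Summing the contributions gives betweenness(Daria) = 3.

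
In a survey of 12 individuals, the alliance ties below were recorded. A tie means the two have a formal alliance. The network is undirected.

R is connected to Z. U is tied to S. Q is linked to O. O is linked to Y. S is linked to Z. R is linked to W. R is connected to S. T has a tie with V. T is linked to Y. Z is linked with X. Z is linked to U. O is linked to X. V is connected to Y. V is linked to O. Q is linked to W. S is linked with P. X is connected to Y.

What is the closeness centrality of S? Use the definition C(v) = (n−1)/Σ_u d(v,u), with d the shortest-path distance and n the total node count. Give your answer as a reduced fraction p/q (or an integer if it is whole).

11/25

Distances from S: O:3, P:1, Q:3, R:1, T:4, U:1, V:4, W:2, X:2, Y:3, Z:1. Sum = 25.
n = 12, so closeness = 11/25.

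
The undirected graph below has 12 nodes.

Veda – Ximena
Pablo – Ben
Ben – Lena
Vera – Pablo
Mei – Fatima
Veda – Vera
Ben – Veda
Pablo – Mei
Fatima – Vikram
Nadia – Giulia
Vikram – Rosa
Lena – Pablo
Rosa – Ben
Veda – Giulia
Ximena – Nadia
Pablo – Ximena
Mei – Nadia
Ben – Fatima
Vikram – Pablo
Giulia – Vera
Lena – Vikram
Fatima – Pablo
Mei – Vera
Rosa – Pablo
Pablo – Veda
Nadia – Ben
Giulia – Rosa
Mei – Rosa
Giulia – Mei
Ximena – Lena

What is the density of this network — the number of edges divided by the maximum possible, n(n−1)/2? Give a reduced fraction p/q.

5/11

There are 30 edges and 12 nodes, so the maximum possible is C(12,2) = 66.
Density = 30/66 = 5/11.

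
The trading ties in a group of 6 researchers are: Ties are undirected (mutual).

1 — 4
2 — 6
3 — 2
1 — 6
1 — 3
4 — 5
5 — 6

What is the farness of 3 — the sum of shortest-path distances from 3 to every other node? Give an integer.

Distances from 3: 1:1, 2:1, 4:2, 5:3, 6:2.
Sum = 1 + 1 + 2 + 3 + 2 = 9.

9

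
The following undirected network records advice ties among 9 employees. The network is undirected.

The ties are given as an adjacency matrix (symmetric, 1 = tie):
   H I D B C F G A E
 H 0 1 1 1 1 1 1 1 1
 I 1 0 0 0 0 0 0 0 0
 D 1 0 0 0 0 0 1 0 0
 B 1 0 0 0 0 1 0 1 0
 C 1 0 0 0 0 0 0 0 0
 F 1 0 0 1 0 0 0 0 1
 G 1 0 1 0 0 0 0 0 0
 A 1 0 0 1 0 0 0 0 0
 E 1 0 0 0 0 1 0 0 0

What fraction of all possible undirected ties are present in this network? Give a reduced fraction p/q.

1/3

There are 12 edges and 9 nodes, so the maximum possible is C(9,2) = 36.
Density = 12/36 = 1/3.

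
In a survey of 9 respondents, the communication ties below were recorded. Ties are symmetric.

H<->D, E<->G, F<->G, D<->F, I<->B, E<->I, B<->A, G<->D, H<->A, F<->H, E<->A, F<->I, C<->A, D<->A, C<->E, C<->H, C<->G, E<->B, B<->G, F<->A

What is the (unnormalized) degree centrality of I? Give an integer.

3

I is directly tied to B, E, and F. That is 3 neighbors, so the degree of I is 3.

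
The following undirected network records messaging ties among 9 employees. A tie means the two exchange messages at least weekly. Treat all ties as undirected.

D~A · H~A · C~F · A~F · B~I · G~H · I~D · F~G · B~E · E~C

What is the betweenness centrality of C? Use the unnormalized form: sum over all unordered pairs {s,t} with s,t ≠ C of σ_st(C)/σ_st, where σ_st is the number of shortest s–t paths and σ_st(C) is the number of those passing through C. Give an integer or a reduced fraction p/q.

Pairs whose geodesics pass through C — E–A: 1; E–H: 2/2; E–G: 1; E–F: 1; B–G: 1; B–F: 1.
All other pairs contribute 0.
Summing the contributions gives betweenness(C) = 6.

6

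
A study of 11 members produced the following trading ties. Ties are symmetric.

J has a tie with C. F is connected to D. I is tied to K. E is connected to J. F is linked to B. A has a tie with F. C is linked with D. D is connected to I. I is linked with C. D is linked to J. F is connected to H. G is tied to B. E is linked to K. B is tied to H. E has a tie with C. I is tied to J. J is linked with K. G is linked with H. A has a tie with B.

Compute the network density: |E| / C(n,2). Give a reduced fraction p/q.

19/55

There are 19 edges and 11 nodes, so the maximum possible is C(11,2) = 55.
Density = 19/55.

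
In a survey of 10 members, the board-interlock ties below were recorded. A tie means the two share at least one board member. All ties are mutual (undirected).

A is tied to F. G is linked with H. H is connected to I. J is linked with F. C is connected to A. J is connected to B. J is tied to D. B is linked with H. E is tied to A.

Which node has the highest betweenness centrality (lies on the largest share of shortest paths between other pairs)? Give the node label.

Unnormalized betweenness of each node: A:15, B:18, C:0, D:0, E:0, F:18, G:0, H:15, I:0, J:24.
J has the largest value, 24, making it the main broker — the node through which the most shortest paths run.

J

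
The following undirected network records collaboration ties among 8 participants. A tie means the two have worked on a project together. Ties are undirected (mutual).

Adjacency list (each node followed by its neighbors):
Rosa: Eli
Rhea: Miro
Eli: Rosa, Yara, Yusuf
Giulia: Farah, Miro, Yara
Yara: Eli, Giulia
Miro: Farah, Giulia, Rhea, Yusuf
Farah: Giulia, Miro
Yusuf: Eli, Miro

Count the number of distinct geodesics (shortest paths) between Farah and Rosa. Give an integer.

2

The shortest distance is 4. The length-4 paths are: Farah–Miro–Yusuf–Eli–Rosa; Farah–Giulia–Yara–Eli–Rosa.
That gives 2 distinct shortest paths.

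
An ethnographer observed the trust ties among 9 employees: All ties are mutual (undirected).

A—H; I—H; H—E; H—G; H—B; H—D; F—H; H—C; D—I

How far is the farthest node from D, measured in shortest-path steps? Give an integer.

2

Distances from D: A:2, B:2, C:2, E:2, F:2, G:2, H:1, I:1.
The largest is 2 (to C, A, F, E, B, and G), so the eccentricity of D is 2.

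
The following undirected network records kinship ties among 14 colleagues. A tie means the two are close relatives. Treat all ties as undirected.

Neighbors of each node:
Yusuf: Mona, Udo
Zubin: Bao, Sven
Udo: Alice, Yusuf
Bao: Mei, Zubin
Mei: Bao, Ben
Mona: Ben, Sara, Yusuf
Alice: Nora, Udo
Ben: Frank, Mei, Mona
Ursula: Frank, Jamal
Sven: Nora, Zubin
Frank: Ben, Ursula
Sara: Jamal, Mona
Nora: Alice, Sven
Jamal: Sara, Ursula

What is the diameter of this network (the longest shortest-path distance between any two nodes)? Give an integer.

Eccentricity of each node (its greatest distance to any other): Alice:6, Bao:5, Ben:5, Frank:6, Jamal:7, Mei:5, Mona:5, Nora:7, Sara:6, Sven:7, Udo:5, Ursula:7, Yusuf:5, Zubin:6.
The maximum eccentricity is 7, realized for instance by the pair Jamal–Sven via Jamal – Sara – Mona – Ben – Mei – Bao – Zubin – Sven. So the diameter is 7.

7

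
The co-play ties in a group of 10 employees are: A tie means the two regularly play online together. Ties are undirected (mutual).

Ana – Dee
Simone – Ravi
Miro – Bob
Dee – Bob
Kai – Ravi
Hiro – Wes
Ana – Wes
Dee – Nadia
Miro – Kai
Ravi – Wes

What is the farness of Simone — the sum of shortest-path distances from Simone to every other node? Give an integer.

Distances from Simone: Ana:3, Bob:4, Dee:4, Hiro:3, Kai:2, Miro:3, Nadia:5, Ravi:1, Wes:2.
Sum = 3 + 4 + 4 + 3 + 2 + 3 + 5 + 1 + 2 = 27.

27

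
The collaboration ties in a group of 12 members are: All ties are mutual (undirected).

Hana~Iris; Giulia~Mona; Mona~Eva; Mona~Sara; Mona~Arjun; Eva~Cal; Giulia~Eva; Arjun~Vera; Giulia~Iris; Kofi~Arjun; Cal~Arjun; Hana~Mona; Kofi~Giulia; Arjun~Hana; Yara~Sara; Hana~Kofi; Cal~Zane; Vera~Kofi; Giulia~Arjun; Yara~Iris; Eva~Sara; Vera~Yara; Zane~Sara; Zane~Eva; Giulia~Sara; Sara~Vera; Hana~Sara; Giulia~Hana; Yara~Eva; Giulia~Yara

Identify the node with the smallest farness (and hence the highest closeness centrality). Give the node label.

Farness (sum of distances to all others) for each node — Arjun:16, Cal:20, Eva:16, Giulia:14, Hana:16, Iris:21, Kofi:19, Mona:17, Sara:15, Vera:18, Yara:17, Zane:21.
The smallest farness is 14, for Giulia, so Giulia has the highest closeness.

Giulia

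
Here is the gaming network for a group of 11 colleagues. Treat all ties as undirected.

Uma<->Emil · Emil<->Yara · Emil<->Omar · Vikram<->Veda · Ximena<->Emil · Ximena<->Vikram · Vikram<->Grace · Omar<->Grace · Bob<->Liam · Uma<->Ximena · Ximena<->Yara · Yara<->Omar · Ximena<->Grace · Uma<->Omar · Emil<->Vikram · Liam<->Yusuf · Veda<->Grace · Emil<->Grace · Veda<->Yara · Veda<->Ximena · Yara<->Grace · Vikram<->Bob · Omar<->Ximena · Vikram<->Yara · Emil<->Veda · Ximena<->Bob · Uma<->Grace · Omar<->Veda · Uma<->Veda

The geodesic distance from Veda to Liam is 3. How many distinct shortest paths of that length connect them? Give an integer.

The shortest distance is 3. The length-3 paths are: Veda–Ximena–Bob–Liam; Veda–Vikram–Bob–Liam.
That gives 2 distinct shortest paths.

2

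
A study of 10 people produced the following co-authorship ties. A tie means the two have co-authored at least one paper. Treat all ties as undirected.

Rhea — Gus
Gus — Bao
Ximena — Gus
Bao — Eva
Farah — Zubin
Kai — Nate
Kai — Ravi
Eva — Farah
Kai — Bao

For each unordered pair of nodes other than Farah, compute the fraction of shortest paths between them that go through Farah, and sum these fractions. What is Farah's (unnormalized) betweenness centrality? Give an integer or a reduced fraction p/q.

8

Pairs whose geodesics pass through Farah — Nate–Zubin: 1; Gus–Zubin: 1; Zubin–Kai: 1; Zubin–Bao: 1; Zubin–Eva: 1; Zubin–Ravi: 1; Zubin–Rhea: 1; Zubin–Ximena: 1.
All other pairs contribute 0.
Summing the contributions gives betweenness(Farah) = 8.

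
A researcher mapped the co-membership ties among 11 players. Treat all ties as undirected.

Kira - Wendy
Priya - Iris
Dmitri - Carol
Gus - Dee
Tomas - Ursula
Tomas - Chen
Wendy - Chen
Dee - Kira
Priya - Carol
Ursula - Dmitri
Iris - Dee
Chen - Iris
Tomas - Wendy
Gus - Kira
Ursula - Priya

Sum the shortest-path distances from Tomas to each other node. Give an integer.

Distances from Tomas: Carol:3, Chen:1, Dee:3, Dmitri:2, Gus:3, Iris:2, Kira:2, Priya:2, Ursula:1, Wendy:1.
Sum = 3 + 1 + 3 + 2 + 3 + 2 + 2 + 2 + 1 + 1 = 20.

20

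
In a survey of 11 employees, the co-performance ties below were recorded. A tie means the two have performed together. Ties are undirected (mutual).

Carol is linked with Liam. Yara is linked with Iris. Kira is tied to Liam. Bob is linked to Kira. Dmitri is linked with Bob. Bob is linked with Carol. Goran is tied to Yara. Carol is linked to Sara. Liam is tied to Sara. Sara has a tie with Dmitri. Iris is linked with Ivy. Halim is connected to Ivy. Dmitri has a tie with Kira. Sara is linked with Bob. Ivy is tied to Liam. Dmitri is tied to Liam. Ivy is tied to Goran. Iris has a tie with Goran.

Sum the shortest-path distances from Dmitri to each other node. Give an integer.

Distances from Dmitri: Bob:1, Carol:2, Goran:3, Halim:3, Iris:3, Ivy:2, Kira:1, Liam:1, Sara:1, Yara:4.
Sum = 1 + 2 + 3 + 3 + 3 + 2 + 1 + 1 + 1 + 4 = 21.

21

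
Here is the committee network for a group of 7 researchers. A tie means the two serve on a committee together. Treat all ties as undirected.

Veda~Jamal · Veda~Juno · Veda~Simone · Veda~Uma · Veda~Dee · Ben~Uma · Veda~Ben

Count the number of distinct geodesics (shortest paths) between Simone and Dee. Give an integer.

1

The shortest distance is 2, and the only length-2 path is Simone–Veda–Dee. So there is exactly 1 shortest path.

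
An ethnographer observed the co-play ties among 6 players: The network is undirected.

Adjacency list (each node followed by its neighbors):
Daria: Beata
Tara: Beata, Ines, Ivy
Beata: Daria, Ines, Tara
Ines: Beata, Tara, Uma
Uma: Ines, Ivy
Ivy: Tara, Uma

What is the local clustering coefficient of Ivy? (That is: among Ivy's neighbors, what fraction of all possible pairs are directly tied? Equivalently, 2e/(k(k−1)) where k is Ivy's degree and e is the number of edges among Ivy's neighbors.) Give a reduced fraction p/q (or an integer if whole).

0

Ivy's neighbors: Tara and Uma (k = 2).
Possible neighbor pairs: C(2,2) = 1. Edges among them: none → e = 0.
Clustering(Ivy) = 0/1.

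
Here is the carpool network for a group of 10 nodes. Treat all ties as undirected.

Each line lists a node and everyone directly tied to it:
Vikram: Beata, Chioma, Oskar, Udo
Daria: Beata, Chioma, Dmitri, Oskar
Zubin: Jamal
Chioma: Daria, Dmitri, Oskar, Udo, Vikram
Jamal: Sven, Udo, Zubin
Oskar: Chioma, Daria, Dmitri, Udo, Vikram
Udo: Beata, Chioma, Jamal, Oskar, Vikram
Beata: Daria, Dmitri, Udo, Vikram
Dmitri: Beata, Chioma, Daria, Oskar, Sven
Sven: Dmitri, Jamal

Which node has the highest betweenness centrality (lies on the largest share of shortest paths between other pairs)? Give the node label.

Unnormalized betweenness of each node: Beata:25/12, Chioma:25/12, Daria:1/2, Dmitri:23/4, Jamal:37/4, Oskar:25/12, Sven:5/2, Udo:41/4, Vikram:1/2, Zubin:0.
Udo has the largest value, 41/4, making it the main broker — the node through which the most shortest paths run.

Udo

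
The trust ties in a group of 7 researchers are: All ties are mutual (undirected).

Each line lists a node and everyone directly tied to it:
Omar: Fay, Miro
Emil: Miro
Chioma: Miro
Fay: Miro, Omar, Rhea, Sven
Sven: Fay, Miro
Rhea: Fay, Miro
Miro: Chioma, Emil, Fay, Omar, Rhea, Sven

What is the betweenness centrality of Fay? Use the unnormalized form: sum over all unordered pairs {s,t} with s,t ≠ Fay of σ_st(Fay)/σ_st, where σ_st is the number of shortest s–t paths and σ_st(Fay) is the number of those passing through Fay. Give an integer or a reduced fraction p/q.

Pairs whose geodesics pass through Fay — Sven–Omar: 1/2; Sven–Rhea: 1/2; Omar–Rhea: 1/2.
All other pairs contribute 0.
Summing the contributions gives betweenness(Fay) = 3/2.

3/2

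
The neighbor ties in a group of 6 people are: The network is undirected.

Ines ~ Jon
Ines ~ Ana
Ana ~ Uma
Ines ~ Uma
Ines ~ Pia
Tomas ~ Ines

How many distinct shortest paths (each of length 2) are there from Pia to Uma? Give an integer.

1

The shortest distance is 2, and the only length-2 path is Pia–Ines–Uma. So there is exactly 1 shortest path.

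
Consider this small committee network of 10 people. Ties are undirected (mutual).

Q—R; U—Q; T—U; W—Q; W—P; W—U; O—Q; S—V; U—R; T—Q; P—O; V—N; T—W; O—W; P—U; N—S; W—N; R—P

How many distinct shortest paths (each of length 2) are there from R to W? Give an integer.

3

The shortest distance is 2. The length-2 paths are: R–Q–W; R–U–W; R–P–W.
That gives 3 distinct shortest paths.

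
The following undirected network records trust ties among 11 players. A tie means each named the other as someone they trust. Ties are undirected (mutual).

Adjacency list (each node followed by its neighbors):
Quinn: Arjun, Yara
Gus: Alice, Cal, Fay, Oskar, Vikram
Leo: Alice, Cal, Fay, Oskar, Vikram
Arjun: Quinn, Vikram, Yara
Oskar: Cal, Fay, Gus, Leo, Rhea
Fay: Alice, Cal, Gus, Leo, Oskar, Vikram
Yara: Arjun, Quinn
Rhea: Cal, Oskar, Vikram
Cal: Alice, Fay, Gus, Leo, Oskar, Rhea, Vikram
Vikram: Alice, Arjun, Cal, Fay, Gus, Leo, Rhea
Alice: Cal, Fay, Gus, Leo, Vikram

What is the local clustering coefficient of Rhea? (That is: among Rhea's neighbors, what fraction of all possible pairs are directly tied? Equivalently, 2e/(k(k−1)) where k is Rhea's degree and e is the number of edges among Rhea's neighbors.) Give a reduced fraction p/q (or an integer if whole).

Rhea's neighbors: Cal, Oskar, and Vikram (k = 3).
Possible neighbor pairs: C(3,2) = 3. Edges among them: Cal–Oskar, Cal–Vikram → e = 2.
Clustering(Rhea) = 2/3.

2/3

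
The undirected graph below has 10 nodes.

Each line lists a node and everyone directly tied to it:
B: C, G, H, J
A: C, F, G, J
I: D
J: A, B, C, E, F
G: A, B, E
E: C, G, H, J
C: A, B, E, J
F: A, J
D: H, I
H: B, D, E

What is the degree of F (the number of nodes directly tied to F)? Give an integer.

2

F is directly tied to A and J. That is 2 neighbors, so the degree of F is 2.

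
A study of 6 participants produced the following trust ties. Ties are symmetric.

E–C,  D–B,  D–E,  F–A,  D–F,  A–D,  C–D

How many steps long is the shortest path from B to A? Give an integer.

2

One shortest route is B – D – A, which uses 2 edges, and B and A are not directly tied, so nothing shorter exists. So d(B,A) = 2.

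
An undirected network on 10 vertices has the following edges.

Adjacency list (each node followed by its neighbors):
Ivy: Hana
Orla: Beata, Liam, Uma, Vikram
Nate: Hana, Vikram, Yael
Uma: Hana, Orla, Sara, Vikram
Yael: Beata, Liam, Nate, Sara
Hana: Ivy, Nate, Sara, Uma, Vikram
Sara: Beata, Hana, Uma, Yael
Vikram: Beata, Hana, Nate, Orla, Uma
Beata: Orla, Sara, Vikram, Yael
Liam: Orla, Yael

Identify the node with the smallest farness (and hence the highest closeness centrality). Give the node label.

Vikram

Farness (sum of distances to all others) for each node — Beata:15, Hana:14, Ivy:22, Liam:19, Nate:15, Orla:15, Sara:14, Uma:14, Vikram:13, Yael:15.
The smallest farness is 13, for Vikram, so Vikram has the highest closeness.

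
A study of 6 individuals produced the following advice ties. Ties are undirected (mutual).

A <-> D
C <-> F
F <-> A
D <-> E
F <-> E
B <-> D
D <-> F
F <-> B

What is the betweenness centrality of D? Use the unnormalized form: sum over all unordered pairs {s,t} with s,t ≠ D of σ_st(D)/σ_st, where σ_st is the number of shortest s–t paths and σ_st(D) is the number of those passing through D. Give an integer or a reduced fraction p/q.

3/2

Pairs whose geodesics pass through D — B–E: 1/2; B–A: 1/2; E–A: 1/2.
All other pairs contribute 0.
Summing the contributions gives betweenness(D) = 3/2.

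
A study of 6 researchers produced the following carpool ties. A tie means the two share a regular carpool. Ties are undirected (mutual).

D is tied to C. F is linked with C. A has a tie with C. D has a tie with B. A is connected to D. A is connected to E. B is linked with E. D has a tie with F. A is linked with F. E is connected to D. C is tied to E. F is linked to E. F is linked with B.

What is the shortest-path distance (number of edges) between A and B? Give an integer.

2

One shortest route is A – D – B, which uses 2 edges, and A and B are not directly tied, so nothing shorter exists. So d(A,B) = 2.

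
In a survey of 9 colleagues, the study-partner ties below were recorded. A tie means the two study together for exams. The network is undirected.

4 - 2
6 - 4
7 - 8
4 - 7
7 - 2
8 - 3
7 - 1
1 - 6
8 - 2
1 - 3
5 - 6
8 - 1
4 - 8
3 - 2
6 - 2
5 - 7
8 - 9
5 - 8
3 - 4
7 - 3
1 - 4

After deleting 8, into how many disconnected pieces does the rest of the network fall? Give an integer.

2

Without 8, the remaining ties split the others into: {9}; {1, 2, 3, 4, 5, 6, 7}.
That's 2 separate components.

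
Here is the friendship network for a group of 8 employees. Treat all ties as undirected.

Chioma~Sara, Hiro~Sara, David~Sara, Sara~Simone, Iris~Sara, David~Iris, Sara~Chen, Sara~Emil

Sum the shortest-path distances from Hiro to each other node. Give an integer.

13

Distances from Hiro: Chen:2, Chioma:2, David:2, Emil:2, Iris:2, Sara:1, Simone:2.
Sum = 2 + 2 + 2 + 2 + 2 + 1 + 2 = 13.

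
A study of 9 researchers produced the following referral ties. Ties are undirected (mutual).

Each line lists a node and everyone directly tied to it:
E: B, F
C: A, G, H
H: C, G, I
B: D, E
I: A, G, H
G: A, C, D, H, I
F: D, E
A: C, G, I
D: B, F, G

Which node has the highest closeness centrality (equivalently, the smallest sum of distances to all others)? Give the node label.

G

Farness (sum of distances to all others) for each node — A:17, B:18, C:17, D:13, E:23, F:18, G:12, H:17, I:17.
The smallest farness is 12, for G, so G has the highest closeness.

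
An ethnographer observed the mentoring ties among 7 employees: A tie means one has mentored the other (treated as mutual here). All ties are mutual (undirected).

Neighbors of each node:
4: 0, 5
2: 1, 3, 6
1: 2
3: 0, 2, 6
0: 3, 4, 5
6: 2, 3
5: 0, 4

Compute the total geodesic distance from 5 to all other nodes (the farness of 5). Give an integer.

Distances from 5: 0:1, 1:4, 2:3, 3:2, 4:1, 6:3.
Sum = 1 + 4 + 3 + 2 + 1 + 3 = 14.

14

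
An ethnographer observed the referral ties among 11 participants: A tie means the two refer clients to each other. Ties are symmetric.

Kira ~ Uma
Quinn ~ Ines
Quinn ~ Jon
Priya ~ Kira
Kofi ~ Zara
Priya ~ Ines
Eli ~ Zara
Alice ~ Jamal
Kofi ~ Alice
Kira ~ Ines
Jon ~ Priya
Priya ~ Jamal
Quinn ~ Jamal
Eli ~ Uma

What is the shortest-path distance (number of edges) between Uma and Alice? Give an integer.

One shortest route is Uma – Eli – Zara – Kofi – Alice, which uses 4 edges, and at distance 3 from Uma we only reach {Jamal, Jon, Kofi, Quinn}, which does not include Alice. So d(Uma,Alice) = 4.

4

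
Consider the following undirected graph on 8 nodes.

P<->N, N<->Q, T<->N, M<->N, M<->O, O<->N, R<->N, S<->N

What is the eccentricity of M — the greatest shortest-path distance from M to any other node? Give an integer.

2

Distances from M: N:1, O:1, P:2, Q:2, R:2, S:2, T:2.
The largest is 2 (to S, T, P, R, and Q), so the eccentricity of M is 2.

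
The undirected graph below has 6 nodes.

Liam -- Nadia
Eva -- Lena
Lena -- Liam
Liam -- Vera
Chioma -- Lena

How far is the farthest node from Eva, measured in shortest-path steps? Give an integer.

Distances from Eva: Chioma:2, Lena:1, Liam:2, Nadia:3, Vera:3.
The largest is 3 (to Vera and Nadia), so the eccentricity of Eva is 3.

3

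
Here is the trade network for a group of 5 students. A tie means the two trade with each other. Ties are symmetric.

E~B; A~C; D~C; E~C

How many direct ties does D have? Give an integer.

1

D is directly tied to C. That is 1 neighbor, so the degree of D is 1.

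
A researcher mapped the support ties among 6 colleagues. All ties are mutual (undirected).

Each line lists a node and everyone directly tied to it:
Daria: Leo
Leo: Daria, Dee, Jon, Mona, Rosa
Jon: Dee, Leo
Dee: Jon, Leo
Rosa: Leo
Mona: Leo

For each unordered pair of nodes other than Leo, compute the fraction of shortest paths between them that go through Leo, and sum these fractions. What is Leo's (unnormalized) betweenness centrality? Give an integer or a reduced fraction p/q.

9

Pairs whose geodesics pass through Leo — Mona–Dee: 1; Mona–Rosa: 1; Mona–Daria: 1; Mona–Jon: 1; Dee–Rosa: 1; Dee–Daria: 1; Rosa–Daria: 1; Rosa–Jon: 1; Daria–Jon: 1.
All other pairs contribute 0.
Summing the contributions gives betweenness(Leo) = 9.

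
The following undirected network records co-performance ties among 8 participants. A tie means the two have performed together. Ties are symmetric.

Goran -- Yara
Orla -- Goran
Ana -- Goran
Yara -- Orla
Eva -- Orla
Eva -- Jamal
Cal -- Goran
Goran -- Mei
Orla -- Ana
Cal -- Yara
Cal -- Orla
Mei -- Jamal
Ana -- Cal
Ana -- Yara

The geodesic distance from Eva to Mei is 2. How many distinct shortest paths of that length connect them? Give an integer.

The shortest distance is 2, and the only length-2 path is Eva–Jamal–Mei. So there is exactly 1 shortest path.

1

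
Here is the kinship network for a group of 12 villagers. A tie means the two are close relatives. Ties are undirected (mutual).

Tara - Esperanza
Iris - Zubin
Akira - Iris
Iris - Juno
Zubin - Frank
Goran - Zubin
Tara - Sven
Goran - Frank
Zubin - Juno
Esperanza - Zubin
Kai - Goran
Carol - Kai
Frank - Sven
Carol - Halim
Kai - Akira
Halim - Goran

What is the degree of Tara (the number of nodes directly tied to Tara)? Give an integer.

Tara is directly tied to Esperanza and Sven. That is 2 neighbors, so the degree of Tara is 2.

2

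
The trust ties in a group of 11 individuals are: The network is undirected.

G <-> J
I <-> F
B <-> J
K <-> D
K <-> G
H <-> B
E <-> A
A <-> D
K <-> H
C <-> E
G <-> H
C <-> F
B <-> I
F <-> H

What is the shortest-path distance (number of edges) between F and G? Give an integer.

One shortest route is F – H – G, which uses 2 edges, and F and G are not directly tied, so nothing shorter exists. So d(F,G) = 2.

2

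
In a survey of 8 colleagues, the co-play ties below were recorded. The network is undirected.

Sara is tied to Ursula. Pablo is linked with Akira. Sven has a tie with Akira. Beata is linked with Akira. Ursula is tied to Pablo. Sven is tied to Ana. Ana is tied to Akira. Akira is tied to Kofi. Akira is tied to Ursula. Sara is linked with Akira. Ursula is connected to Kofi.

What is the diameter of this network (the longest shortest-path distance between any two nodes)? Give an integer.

2

Eccentricity of each node (its greatest distance to any other): Akira:1, Ana:2, Beata:2, Kofi:2, Pablo:2, Sara:2, Sven:2, Ursula:2.
The maximum eccentricity is 2, realized for instance by the pair Sara–Beata via Sara – Akira – Beata. So the diameter is 2.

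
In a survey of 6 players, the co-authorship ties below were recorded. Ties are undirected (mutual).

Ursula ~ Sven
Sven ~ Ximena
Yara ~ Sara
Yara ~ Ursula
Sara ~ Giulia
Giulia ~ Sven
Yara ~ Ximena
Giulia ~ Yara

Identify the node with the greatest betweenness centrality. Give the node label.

Yara

Unnormalized betweenness of each node: Giulia:4/3, Sara:0, Sven:3/2, Ursula:1/3, Ximena:1/3, Yara:7/2.
Yara has the largest value, 7/2, making it the main broker — the node through which the most shortest paths run.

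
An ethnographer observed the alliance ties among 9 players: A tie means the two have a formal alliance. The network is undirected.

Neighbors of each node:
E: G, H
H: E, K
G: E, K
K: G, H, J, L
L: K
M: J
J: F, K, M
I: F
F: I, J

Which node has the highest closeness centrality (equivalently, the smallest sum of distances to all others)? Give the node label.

K

Farness (sum of distances to all others) for each node — E:23, F:19, G:18, H:18, I:26, J:14, K:13, L:20, M:21.
The smallest farness is 13, for K, so K has the highest closeness.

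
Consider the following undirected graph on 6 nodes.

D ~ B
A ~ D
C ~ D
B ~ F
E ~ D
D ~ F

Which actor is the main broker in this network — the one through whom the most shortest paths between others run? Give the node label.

Unnormalized betweenness of each node: A:0, B:0, C:0, D:9, E:0, F:0.
D has the largest value, 9, making it the main broker — the node through which the most shortest paths run.

D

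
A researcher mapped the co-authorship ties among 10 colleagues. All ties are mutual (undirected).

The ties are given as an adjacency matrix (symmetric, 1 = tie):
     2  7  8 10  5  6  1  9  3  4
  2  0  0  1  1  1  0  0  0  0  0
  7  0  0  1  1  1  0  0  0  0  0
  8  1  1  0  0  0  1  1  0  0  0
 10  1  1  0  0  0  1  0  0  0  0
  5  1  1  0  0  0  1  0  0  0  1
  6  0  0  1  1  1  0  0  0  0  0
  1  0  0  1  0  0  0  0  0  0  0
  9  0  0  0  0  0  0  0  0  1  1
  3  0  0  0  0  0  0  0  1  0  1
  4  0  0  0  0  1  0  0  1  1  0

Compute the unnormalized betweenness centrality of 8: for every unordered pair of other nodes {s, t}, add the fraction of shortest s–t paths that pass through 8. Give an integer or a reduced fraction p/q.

Pairs whose geodesics pass through 8 — 2–7: 1/3; 2–6: 1/3; 2–1: 1; 7–6: 1/3; 7–1: 1; 10–1: 3/3; 5–1: 3/3; 6–1: 1; 1–9: 3/3; 1–3: 3/3; 1–4: 3/3.
All other pairs contribute 0.
Summing the contributions gives betweenness(8) = 9.

9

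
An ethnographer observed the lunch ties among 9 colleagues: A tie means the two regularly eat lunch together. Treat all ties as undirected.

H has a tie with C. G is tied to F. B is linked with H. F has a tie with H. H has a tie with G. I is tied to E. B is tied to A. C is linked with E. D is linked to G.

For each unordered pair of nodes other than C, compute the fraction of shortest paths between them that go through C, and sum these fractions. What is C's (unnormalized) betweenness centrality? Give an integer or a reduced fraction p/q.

Pairs whose geodesics pass through C — E–B: 1; E–G: 1; E–F: 1; E–D: 1; E–A: 1; E–H: 1; B–I: 1; G–I: 1; F–I: 1; D–I: 1; I–A: 1; I–H: 1.
All other pairs contribute 0.
Summing the contributions gives betweenness(C) = 12.

12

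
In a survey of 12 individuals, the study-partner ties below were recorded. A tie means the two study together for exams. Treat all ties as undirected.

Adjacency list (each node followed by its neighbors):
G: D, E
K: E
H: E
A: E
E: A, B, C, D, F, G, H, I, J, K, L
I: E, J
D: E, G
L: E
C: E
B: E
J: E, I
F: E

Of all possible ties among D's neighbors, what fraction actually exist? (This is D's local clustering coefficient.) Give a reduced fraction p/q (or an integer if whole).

D's neighbors: E and G (k = 2).
Possible neighbor pairs: C(2,2) = 1. Edges among them: E–G → e = 1.
Clustering(D) = 1/1.

1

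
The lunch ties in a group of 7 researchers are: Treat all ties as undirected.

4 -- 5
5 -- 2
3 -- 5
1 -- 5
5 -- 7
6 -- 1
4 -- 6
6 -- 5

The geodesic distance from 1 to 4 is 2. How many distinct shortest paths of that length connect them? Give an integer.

2

The shortest distance is 2. The length-2 paths are: 1–5–4; 1–6–4.
That gives 2 distinct shortest paths.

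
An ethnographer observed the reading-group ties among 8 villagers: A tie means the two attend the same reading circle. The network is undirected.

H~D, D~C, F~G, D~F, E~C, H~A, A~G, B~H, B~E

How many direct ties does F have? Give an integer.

F is directly tied to D and G. That is 2 neighbors, so the degree of F is 2.

2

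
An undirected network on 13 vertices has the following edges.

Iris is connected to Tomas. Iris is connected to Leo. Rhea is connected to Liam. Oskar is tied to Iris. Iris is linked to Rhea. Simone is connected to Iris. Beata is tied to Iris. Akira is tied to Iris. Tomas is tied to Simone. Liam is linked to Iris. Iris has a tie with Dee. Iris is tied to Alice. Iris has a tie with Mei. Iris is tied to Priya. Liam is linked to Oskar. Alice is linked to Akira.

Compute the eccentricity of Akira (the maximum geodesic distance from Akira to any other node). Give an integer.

Distances from Akira: Alice:1, Beata:2, Dee:2, Iris:1, Leo:2, Liam:2, Mei:2, Oskar:2, Priya:2, Rhea:2, Simone:2, Tomas:2.
The largest is 2 (to Tomas, Simone, Leo, Dee, Mei, Rhea, Priya, Liam, Oskar, and Beata), so the eccentricity of Akira is 2.

2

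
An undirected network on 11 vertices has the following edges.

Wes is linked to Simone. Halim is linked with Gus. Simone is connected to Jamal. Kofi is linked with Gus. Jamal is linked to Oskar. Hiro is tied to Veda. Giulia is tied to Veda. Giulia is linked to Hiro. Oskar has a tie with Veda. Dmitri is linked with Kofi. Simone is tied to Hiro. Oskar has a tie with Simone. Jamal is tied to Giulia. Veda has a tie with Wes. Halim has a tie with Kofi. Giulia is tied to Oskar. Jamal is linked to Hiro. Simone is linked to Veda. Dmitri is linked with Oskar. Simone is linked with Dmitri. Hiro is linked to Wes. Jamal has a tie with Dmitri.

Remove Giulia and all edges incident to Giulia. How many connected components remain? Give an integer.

Giulia's neighbors (Hiro, Jamal, Oskar, and Veda) remain reachable from one another through other ties, so the rest of the network stays in one piece.

1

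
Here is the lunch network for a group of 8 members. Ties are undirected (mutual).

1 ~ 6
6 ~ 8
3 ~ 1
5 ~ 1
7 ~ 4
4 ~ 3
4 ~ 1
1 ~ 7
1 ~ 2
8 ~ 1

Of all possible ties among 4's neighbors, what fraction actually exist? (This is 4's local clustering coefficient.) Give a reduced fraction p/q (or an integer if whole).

4's neighbors: 1, 3, and 7 (k = 3).
Possible neighbor pairs: C(3,2) = 3. Edges among them: 1–3, 1–7 → e = 2.
Clustering(4) = 2/3.

2/3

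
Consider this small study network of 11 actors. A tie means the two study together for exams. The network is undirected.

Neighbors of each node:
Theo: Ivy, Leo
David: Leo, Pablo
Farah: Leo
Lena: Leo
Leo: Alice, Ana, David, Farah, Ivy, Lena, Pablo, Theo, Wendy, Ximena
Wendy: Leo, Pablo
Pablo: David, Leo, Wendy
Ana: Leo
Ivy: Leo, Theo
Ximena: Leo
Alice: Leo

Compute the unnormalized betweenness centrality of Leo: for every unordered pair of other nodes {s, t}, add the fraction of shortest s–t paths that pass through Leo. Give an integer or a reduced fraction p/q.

83/2

Pairs whose geodesics pass through Leo — Ximena–Farah: 1; Ximena–David: 1; Ximena–Ivy: 1; Ximena–Alice: 1; Ximena–Theo: 1; Ximena–Ana: 1; Ximena–Pablo: 1; Ximena–Wendy: 1; Ximena–Lena: 1; Farah–David: 1; Farah–Ivy: 1; Farah–Alice: 1; Farah–Theo: 1; Farah–Ana: 1 … (+28 more pairs).
All other pairs contribute 0.
Summing the contributions gives betweenness(Leo) = 83/2.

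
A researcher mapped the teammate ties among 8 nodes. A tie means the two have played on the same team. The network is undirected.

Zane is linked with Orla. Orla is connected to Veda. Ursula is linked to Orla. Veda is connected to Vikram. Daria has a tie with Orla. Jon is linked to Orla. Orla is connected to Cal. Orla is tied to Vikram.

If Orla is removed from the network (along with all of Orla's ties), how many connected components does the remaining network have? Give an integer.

6

Without Orla, the remaining ties split the others into: {Jon}; {Daria}; {Veda, Vikram}; {Cal}; {Zane}; {Ursula}.
That's 6 separate components.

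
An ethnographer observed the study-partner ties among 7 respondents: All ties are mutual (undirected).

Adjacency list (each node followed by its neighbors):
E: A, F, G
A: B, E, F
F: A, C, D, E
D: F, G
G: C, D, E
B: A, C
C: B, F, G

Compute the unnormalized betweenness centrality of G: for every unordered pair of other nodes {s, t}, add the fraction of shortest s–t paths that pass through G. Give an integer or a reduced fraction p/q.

11/6

Pairs whose geodesics pass through G — C–D: 1/2; C–E: 1/2; D–E: 1/2; D–B: 1/3.
All other pairs contribute 0.
Summing the contributions gives betweenness(G) = 11/6.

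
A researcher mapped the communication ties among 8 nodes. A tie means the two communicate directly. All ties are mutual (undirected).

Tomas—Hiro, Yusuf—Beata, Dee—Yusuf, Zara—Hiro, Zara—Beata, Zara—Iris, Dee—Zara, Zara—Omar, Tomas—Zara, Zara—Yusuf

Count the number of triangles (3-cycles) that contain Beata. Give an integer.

Beata's neighbors: Yusuf and Zara.
Neighbor pairs that are themselves tied: Beata–Yusuf–Zara. Each forms one triangle with Beata, for 1 in total.

1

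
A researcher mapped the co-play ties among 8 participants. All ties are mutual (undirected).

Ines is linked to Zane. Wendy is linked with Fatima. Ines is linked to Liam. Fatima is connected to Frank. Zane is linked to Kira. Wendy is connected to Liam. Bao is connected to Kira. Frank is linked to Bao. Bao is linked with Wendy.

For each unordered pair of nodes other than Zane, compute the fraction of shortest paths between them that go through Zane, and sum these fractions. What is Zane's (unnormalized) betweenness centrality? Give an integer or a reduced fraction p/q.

7/3

Pairs whose geodesics pass through Zane — Frank–Ines: 1/3; Bao–Ines: 1/2; Kira–Ines: 1; Kira–Liam: 1/2.
All other pairs contribute 0.
Summing the contributions gives betweenness(Zane) = 7/3.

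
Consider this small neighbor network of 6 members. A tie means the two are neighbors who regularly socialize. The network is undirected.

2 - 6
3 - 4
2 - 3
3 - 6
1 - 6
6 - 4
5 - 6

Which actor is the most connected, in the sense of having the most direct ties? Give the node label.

6

Degrees — 1:1, 2:2, 3:3, 4:2, 5:1, 6:5.
The maximum is 5, attained only by 6.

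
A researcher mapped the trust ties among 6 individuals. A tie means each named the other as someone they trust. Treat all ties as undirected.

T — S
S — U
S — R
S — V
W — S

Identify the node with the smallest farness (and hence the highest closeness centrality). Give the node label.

S

Farness (sum of distances to all others) for each node — R:9, S:5, T:9, U:9, V:9, W:9.
The smallest farness is 5, for S, so S has the highest closeness.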